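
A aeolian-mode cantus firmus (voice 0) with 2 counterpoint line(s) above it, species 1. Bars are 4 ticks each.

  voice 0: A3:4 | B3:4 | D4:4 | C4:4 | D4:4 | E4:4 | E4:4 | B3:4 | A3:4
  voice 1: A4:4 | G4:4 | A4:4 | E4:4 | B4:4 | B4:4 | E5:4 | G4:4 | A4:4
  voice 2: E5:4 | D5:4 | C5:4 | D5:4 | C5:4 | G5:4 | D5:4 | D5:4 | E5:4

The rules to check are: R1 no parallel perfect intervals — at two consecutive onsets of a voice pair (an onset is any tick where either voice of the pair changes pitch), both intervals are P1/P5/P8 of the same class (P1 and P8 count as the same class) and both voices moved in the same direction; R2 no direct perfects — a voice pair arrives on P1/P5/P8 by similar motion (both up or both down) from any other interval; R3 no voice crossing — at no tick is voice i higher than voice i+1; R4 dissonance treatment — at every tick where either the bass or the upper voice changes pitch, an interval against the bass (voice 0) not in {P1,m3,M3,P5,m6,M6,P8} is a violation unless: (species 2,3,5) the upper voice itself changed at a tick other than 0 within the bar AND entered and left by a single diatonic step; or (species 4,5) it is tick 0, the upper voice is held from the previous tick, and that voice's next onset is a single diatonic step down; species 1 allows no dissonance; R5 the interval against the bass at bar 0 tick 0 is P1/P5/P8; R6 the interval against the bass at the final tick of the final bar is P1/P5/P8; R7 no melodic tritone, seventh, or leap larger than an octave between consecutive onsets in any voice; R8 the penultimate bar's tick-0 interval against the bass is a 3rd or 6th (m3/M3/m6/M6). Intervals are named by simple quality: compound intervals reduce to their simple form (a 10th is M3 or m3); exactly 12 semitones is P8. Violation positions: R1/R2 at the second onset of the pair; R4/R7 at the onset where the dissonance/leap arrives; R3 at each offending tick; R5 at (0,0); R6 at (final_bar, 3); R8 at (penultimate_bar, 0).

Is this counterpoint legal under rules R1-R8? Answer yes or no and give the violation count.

No (11 violations)

bar 0: v0=A3 v1=A4 v2=E5 (P5)
bar 1: v0=B3 v1=G4 v2=D5 (m3)
bar 2: v0=D4 v1=A4 v2=C5 (m7)
bar 3: v0=C4 v1=E4 v2=D5 (M2)
bar 4: v0=D4 v1=B4 v2=C5 (m7)
bar 5: v0=E4 v1=B4 v2=G5 (m3)
bar 6: v0=E4 v1=E5 v2=D5 (m7)
bar 7: v0=B3 v1=G4 v2=D5 (m3)
bar 8: v0=A3 v1=A4 v2=E5 (P5)
  R1 @ bar1.0: A4/E5 P5 -> G4/D5 P5 similar
  R2 @ bar2.0: B3/G4 m6 -> D4/A4 P5 similar
  R4 @ bar2.0: D4/C5 m7 untreated
  R4 @ bar3.0: C4/D5 M2 untreated
  R4 @ bar4.0: D4/C5 m7 untreated
  R3 @ bar6.0: E5 above D5
  R4 @ bar6.0: E4/D5 m7 untreated
  R3 @ bar6.1: E5 above D5
  R3 @ bar6.2: E5 above D5
  R3 @ bar6.3: E5 above D5
  R1 @ bar8.0: G4/D5 P5 -> A4/E5 P5 similar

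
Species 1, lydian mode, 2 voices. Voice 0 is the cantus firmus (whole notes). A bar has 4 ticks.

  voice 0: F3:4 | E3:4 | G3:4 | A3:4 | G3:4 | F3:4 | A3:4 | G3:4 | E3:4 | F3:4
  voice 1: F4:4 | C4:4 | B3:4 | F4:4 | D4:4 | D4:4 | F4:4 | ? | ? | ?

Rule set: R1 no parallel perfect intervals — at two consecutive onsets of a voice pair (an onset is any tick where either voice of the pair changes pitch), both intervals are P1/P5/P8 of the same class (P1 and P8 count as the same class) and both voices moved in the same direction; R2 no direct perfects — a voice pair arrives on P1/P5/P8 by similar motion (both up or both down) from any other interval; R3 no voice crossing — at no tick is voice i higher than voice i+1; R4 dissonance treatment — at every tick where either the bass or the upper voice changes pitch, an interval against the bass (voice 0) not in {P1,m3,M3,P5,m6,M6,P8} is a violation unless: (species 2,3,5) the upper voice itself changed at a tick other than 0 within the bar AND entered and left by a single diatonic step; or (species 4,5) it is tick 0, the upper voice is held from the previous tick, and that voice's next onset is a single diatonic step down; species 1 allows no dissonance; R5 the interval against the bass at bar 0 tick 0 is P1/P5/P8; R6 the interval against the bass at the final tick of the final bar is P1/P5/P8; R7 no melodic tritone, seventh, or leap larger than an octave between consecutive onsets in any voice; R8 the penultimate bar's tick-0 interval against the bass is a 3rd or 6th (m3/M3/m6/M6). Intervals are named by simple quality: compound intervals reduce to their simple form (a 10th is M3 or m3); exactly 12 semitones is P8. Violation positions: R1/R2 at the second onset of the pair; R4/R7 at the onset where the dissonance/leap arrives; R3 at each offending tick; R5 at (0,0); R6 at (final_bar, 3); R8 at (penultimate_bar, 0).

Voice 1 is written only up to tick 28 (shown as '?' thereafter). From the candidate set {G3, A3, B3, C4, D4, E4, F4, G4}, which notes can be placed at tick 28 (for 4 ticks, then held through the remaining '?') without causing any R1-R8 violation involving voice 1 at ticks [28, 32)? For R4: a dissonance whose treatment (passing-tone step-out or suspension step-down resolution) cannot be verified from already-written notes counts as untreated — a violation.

{E4, G4}

G3: violates R2,R7
A3: violates R4
B3: violates R7
C4: violates R4
D4: violates R2
E4: legal
F4: violates R4
G4: legal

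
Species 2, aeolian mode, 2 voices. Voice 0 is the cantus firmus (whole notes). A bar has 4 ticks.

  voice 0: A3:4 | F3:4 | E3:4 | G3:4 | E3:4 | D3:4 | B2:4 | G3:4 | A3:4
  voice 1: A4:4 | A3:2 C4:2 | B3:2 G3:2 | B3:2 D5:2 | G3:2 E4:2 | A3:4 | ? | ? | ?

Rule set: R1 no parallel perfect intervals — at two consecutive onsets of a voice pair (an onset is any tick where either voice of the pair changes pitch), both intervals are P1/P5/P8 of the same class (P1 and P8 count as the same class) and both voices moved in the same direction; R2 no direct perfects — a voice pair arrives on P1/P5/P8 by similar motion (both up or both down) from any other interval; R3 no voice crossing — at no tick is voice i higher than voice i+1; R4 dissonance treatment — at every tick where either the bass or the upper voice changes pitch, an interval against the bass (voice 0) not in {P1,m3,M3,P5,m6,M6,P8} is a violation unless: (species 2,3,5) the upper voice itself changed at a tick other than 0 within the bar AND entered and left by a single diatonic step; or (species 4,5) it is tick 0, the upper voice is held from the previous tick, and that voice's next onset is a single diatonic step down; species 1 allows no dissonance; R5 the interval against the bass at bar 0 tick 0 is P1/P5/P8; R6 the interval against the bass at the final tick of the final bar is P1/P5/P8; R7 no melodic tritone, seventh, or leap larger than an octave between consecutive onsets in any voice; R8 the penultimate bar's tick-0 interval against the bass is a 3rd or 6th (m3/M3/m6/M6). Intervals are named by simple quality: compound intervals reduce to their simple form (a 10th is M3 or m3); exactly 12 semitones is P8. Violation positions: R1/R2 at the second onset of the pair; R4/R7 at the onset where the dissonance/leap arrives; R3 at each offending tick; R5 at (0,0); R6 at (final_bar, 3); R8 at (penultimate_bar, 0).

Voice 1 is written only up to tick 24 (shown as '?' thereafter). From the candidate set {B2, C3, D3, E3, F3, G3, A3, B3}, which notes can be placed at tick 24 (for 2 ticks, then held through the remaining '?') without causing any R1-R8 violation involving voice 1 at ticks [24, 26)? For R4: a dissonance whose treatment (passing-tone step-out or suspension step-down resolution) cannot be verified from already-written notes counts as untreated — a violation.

{B3, D3, G3}

B2: violates R2,R7
C3: violates R4
D3: legal
E3: violates R4
F3: violates R4
G3: legal
A3: violates R4
B3: legal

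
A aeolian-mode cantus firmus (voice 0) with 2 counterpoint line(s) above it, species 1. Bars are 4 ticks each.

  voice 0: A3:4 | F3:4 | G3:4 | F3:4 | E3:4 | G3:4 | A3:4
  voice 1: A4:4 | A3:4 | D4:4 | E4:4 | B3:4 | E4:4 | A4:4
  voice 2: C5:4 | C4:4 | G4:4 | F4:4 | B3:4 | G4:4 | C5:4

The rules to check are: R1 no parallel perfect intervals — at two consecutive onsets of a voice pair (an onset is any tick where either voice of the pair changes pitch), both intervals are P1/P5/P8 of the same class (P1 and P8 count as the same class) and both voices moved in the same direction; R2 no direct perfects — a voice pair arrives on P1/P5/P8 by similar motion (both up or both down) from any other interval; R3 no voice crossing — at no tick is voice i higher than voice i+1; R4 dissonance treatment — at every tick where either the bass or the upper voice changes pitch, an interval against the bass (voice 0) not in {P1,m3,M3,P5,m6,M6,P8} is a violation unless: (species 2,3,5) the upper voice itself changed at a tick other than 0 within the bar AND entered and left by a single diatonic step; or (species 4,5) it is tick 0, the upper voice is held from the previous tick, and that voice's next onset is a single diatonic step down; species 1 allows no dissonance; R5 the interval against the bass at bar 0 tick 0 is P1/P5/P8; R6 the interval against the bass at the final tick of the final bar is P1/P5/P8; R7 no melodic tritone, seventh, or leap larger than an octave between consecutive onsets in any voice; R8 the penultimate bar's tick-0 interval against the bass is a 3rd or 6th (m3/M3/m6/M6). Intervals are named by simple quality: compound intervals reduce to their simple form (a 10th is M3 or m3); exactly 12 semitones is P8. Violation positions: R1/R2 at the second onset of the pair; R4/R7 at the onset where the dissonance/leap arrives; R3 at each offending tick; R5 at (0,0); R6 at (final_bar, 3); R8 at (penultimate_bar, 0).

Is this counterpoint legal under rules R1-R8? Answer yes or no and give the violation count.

bar 0: v0=A3 v1=A4 v2=C5 (m3)
bar 1: v0=F3 v1=A3 v2=C4 (P5)
bar 2: v0=G3 v1=D4 v2=G4 (P8)
bar 3: v0=F3 v1=E4 v2=F4 (P8)
bar 4: v0=E3 v1=B3 v2=B3 (P5)
bar 5: v0=G3 v1=E4 v2=G4 (P8)
bar 6: v0=A3 v1=A4 v2=C5 (m3)
  R5 @ bar0.0: opens on m3
  R2 @ bar1.0: A3/C5 m3 -> F3/C4 P5 similar
  R2 @ bar2.0: F3/A3 M3 -> G3/D4 P5 similar
  R2 @ bar2.0: F3/C4 P5 -> G3/G4 P8 similar
  R1 @ bar3.0: G3/G4 P8 -> F3/F4 P8 similar
  R4 @ bar3.0: F3/E4 M7 untreated
  R2 @ bar4.0: F3/E4 M7 -> E3/B3 P5 similar
  R2 @ bar4.0: F3/F4 P8 -> E3/B3 P5 similar
  R2 @ bar4.0: E4/F4 m2 -> B3/B3 P1 similar
  R7 @ bar4.0: F4->B3 leap 6st
  R2 @ bar5.0: E3/B3 P5 -> G3/G4 P8 similar
  R8 @ bar5.0: penult P8 not 3rd/6th
  R2 @ bar6.0: G3/E4 M6 -> A3/A4 P8 similar
  R6 @ bar6.3: closes on m3

No (14 violations)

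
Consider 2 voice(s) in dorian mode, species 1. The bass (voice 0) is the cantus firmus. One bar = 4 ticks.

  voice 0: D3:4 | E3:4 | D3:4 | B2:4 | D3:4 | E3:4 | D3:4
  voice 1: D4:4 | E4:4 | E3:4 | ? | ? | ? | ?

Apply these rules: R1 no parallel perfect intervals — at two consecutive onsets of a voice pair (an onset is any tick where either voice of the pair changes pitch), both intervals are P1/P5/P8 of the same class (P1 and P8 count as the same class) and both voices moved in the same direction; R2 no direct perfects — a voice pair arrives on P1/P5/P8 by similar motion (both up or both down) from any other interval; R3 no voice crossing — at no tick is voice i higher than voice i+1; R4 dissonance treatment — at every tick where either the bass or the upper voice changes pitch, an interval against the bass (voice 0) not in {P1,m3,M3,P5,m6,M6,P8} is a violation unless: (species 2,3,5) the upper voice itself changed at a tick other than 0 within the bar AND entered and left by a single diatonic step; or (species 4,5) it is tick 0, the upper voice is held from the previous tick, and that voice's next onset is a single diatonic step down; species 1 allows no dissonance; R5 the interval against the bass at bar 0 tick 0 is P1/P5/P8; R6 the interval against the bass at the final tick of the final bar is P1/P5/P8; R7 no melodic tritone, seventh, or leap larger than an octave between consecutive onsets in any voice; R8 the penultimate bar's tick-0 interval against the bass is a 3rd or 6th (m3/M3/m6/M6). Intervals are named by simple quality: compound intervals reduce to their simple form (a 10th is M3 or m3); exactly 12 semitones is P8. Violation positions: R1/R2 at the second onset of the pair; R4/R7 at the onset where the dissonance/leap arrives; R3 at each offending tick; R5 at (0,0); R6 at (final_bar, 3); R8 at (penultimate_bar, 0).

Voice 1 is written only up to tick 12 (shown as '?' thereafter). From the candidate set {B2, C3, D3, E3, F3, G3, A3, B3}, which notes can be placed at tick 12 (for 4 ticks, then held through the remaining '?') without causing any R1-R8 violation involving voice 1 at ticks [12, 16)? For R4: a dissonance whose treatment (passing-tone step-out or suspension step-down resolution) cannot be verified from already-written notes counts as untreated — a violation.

B2: violates R2
C3: violates R4
D3: legal
E3: violates R4
F3: violates R4
G3: legal
A3: violates R4
B3: legal

{B3, D3, G3}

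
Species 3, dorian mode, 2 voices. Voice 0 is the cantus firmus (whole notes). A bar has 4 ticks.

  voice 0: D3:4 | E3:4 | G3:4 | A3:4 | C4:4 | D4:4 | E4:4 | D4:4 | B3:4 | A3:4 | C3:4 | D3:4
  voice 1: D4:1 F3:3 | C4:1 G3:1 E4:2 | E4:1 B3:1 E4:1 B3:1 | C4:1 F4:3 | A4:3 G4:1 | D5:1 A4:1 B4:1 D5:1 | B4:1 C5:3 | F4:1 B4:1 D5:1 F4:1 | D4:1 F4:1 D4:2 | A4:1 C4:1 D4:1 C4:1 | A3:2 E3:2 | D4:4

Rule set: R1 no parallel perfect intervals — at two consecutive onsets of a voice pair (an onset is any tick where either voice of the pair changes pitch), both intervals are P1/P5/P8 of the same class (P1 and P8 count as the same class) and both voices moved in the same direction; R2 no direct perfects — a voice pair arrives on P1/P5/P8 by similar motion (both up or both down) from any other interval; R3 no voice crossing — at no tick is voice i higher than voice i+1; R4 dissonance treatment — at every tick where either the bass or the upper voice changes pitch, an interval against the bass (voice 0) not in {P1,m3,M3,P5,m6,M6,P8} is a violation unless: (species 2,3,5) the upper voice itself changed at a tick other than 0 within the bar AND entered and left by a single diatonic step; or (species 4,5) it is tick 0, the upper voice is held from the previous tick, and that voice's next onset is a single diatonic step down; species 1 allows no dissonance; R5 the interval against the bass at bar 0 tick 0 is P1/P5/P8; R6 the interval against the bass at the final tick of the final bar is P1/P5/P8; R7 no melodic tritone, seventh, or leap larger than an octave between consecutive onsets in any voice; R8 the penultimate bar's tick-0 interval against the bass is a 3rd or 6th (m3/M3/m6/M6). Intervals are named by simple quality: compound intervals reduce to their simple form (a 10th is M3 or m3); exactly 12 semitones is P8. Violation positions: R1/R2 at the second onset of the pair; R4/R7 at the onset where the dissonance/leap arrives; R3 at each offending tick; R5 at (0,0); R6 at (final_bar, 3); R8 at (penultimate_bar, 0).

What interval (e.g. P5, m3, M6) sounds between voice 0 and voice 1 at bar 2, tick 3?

M3

voice 0=G3 voice 1=B3 -> M3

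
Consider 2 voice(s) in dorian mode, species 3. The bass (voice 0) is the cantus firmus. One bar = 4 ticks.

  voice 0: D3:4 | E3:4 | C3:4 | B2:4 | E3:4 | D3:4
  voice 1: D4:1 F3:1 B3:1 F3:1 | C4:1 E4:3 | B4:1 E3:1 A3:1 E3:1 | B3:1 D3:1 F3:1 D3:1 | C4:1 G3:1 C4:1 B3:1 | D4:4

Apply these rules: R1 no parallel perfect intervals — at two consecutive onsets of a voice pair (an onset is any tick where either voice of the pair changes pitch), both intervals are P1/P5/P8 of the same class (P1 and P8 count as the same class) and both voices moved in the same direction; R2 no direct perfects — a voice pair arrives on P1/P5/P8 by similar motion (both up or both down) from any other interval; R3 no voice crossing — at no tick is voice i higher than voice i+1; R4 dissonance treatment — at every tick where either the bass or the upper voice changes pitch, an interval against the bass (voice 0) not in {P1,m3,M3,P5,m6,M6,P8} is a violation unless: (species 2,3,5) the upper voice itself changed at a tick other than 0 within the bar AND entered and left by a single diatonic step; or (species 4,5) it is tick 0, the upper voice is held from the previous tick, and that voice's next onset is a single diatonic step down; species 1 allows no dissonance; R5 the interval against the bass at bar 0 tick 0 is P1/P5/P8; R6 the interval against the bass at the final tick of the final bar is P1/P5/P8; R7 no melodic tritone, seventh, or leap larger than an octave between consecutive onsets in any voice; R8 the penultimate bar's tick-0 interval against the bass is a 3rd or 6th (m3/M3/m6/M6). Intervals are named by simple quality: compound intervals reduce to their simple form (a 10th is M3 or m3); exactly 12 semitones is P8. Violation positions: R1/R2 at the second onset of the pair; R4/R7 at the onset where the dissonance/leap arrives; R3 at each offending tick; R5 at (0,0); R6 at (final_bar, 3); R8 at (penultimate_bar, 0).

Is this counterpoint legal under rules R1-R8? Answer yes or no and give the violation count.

No (6 violations)

bar 0: v0=D3 v1=D4 (P8)
bar 1: v0=E3 v1=C4 (m6)
bar 2: v0=C3 v1=B4 (M7)
bar 3: v0=B2 v1=B3 (P8)
bar 4: v0=E3 v1=C4 (m6)
bar 5: v0=D3 v1=D4 (P8)
  R7 @ bar0.2: F3->B3 leap 6st
  R7 @ bar0.3: B3->F3 leap 6st
  R4 @ bar2.0: C3/B4 M7 untreated
  R7 @ bar2.1: B4->E3 leap 19st
  R4 @ bar3.2: B2/F3 TT untreated
  R7 @ bar4.0: D3->C4 leap 10st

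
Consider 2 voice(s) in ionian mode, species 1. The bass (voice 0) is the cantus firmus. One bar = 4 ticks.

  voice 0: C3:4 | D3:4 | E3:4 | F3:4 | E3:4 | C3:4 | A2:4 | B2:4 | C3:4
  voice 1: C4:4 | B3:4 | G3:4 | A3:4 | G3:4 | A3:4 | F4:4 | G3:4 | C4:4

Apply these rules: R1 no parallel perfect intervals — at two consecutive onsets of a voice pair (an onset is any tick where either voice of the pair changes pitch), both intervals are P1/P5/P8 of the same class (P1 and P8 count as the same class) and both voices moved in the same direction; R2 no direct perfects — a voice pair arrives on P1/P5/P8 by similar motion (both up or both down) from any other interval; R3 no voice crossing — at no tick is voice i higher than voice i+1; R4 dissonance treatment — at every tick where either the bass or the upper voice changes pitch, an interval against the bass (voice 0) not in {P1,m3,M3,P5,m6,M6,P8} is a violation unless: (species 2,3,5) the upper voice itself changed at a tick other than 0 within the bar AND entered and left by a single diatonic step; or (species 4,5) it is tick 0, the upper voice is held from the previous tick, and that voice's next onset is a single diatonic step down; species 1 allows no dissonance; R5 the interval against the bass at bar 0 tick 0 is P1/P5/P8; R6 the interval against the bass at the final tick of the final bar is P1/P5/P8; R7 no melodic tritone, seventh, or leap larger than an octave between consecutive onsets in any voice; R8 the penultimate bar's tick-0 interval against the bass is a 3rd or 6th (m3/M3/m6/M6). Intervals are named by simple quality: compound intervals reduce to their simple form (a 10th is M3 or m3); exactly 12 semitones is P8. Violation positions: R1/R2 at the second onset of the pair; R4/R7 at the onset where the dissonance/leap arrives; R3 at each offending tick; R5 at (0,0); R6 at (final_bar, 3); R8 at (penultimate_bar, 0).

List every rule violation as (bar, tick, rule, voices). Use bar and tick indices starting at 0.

(7, 0, R7, (1,))
(8, 0, R2, (0, 1))

bar 0: v0=C3 v1=C4 downbeat P8
bar 1: v0=D3 v1=B3 downbeat M6
bar 2: v0=E3 v1=G3 downbeat m3
bar 3: v0=F3 v1=A3 downbeat M3
bar 4: v0=E3 v1=G3 downbeat m3
bar 5: v0=C3 v1=A3 downbeat M6
bar 6: v0=A2 v1=F4 downbeat m6
bar 7: v0=B2 v1=G3 downbeat m6
bar 8: v0=C3 v1=C4 downbeat P8
  -> R7 @ bar 7 tick 0 v(1,): F4->G3 leap 10st
  -> R2 @ bar 8 tick 0 v(0, 1): B2/G3 m6 -> C3/C4 P8 similar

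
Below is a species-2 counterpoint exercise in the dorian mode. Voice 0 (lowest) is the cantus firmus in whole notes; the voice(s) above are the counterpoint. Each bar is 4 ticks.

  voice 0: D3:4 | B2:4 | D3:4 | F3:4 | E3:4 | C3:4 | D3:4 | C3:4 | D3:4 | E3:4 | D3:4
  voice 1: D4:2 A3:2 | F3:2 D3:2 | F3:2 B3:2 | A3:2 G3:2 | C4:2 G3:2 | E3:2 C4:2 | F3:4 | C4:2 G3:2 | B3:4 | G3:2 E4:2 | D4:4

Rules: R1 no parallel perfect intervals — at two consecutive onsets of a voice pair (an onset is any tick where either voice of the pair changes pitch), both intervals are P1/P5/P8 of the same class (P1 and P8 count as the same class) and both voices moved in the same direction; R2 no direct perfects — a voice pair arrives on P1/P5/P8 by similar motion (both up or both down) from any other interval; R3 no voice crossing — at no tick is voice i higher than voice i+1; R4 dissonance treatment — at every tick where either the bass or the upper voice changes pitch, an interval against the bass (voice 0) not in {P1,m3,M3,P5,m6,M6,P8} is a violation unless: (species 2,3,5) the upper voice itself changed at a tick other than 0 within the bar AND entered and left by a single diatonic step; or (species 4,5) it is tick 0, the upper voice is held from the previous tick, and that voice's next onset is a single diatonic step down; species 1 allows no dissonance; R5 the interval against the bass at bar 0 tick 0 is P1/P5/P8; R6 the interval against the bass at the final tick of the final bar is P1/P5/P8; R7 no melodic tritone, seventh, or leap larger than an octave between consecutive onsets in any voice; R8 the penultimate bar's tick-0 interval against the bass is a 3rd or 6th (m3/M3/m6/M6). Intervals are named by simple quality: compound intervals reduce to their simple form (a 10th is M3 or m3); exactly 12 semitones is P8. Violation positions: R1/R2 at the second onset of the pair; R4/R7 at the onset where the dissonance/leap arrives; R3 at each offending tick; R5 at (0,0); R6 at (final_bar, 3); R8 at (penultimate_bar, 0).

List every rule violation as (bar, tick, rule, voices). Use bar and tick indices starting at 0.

bar 0: v0=D3 v1=D4 downbeat P8
bar 1: v0=B2 v1=F3 downbeat TT
bar 2: v0=D3 v1=F3 downbeat m3
bar 3: v0=F3 v1=A3 downbeat M3
bar 4: v0=E3 v1=C4 downbeat m6
bar 5: v0=C3 v1=E3 downbeat M3
bar 6: v0=D3 v1=F3 downbeat m3
bar 7: v0=C3 v1=C4 downbeat P8
bar 8: v0=D3 v1=B3 downbeat M6
bar 9: v0=E3 v1=G3 downbeat m3
bar 10: v0=D3 v1=D4 downbeat P8
  -> R4 @ bar 1 tick 0 v(0, 1): B2/F3 TT untreated
  -> R7 @ bar 2 tick 2 v(1,): F3->B3 leap 6st
  -> R4 @ bar 3 tick 2 v(0, 1): F3/G3 M2 untreated
  -> R1 @ bar 10 tick 0 v(0, 1): E3/E4 P8 -> D3/D4 P8 similar

(1, 0, R4, (0, 1))
(2, 2, R7, (1,))
(3, 2, R4, (0, 1))
(10, 0, R1, (0, 1))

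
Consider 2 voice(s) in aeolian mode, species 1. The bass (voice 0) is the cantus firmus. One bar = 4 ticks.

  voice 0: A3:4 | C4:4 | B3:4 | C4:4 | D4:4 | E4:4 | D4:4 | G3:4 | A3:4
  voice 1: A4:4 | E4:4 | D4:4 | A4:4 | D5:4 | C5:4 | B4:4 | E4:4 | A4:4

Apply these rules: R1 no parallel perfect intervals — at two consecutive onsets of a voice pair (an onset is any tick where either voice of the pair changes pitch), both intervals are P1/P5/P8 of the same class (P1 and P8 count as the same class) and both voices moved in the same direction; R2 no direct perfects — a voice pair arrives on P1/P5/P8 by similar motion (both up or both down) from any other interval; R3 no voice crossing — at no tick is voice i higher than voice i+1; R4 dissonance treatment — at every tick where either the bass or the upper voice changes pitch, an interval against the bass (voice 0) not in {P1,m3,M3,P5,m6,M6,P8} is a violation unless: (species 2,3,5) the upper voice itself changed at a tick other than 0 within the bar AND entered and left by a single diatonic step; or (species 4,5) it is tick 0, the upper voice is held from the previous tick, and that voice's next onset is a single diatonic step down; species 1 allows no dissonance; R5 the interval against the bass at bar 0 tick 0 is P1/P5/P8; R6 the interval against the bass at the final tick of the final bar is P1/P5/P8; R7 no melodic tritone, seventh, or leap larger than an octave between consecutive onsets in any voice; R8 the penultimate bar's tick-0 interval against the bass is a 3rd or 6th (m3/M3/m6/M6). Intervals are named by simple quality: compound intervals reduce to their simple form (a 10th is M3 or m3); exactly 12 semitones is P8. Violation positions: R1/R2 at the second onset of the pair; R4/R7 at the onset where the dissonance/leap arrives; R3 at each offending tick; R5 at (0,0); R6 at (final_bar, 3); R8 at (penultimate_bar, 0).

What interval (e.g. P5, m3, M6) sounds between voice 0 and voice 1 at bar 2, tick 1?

m3

voice 0=B3 voice 1=D4 -> m3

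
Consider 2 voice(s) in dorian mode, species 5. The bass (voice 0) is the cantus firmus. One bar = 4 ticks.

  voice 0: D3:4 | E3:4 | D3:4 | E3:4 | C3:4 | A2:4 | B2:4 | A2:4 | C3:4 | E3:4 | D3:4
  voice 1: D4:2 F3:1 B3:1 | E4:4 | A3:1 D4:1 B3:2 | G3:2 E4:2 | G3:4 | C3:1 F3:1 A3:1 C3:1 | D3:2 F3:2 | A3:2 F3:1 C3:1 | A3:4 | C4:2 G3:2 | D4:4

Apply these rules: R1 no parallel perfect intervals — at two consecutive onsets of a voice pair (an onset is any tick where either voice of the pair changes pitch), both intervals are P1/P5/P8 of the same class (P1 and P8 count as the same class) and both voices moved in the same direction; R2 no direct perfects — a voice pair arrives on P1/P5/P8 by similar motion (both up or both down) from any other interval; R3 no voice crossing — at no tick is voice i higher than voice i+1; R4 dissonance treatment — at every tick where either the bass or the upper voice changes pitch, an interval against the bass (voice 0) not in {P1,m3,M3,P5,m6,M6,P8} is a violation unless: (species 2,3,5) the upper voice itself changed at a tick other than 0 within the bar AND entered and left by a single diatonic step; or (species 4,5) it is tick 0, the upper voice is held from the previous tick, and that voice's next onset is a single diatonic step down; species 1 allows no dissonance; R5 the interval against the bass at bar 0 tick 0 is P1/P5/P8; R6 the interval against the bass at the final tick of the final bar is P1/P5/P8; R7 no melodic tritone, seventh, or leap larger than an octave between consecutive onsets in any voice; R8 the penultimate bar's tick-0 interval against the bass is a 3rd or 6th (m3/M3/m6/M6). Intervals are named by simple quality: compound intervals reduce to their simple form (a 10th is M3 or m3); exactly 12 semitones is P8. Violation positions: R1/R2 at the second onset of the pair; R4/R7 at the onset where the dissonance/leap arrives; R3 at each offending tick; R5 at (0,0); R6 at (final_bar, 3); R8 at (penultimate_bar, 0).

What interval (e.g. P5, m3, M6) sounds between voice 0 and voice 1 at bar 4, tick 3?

P5

voice 0=C3 voice 1=G3 -> P5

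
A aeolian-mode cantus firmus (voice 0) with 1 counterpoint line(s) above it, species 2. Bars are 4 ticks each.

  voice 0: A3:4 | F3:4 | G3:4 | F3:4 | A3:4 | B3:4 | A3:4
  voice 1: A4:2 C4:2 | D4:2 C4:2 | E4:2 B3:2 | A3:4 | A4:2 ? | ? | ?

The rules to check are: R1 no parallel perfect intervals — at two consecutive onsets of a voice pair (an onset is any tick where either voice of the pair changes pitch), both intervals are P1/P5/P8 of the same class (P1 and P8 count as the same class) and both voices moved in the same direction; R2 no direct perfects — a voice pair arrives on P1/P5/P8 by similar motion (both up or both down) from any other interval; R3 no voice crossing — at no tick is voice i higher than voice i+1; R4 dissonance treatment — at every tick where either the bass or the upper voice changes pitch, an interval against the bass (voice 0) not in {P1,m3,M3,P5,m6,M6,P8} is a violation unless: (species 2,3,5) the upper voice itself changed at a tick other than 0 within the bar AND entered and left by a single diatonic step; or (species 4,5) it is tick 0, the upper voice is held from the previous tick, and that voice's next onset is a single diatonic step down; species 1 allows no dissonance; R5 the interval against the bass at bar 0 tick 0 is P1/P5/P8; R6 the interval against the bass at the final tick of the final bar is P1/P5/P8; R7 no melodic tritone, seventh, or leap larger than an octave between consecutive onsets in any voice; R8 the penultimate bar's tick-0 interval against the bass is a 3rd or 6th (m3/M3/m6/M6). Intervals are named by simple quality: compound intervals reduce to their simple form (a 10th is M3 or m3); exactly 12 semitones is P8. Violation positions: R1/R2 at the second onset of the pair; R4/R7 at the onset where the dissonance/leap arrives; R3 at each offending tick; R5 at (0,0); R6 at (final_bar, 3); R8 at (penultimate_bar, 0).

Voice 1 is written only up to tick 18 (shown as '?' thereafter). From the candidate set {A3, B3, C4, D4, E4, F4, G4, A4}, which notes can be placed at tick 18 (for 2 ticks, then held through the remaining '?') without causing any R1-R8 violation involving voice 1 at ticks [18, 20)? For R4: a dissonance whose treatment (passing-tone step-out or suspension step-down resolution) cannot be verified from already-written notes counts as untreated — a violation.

A3: legal
B3: violates R4,R7
C4: legal
D4: violates R4
E4: legal
F4: legal
G4: violates R4
A4: legal

{A3, A4, C4, E4, F4}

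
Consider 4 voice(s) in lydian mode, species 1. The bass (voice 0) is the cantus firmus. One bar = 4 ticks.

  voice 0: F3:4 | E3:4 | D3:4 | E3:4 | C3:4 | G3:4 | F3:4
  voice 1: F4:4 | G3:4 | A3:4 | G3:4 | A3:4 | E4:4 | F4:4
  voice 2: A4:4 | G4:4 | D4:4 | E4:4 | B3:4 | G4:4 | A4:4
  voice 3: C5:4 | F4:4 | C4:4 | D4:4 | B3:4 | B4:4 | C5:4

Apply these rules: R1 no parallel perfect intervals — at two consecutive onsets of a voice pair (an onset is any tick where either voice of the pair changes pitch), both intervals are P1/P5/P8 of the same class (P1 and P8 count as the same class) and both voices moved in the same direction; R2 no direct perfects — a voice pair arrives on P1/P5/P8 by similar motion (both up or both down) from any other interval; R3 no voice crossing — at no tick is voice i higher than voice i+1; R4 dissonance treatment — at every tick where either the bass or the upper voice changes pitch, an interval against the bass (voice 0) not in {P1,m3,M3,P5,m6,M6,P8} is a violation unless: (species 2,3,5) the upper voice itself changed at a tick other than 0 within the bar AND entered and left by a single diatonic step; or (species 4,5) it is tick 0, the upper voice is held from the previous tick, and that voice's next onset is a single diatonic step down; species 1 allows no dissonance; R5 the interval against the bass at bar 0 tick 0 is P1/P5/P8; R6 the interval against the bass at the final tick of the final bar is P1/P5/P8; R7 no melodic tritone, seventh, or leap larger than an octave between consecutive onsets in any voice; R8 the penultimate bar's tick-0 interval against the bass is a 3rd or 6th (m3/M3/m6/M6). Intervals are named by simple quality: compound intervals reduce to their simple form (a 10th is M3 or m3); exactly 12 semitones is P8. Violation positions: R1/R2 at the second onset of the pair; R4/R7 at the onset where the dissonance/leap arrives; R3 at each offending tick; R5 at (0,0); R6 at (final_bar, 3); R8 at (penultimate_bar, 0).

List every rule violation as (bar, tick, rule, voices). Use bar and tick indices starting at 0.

(0, 0, R5, (0, 2))
(1, 0, R2, (1, 2))
(1, 0, R3, (2, 3))
(1, 0, R4, (0, 3))
(1, 0, R7, (1,))
(1, 1, R3, (2, 3))
(1, 2, R3, (2, 3))
(1, 3, R3, (2, 3))
(2, 0, R2, (0, 2))
(2, 0, R3, (2, 3))
(2, 0, R4, (0, 3))
(2, 1, R3, (2, 3))
(2, 2, R3, (2, 3))
(2, 3, R3, (2, 3))
(3, 0, R1, (0, 2))
(3, 0, R3, (2, 3))
(3, 0, R4, (0, 3))
(3, 1, R3, (2, 3))
(3, 2, R3, (2, 3))
(3, 3, R3, (2, 3))
(4, 0, R2, (2, 3))
(4, 0, R4, (0, 2))
(4, 0, R4, (0, 3))
(5, 0, R2, (0, 2))
(5, 0, R2, (1, 3))
(5, 0, R8, (0, 2))
(6, 0, R1, (1, 3))
(6, 3, R6, (0, 2))

bar 0: v0=F3 v1=F4 v2=A4 v3=C5 downbeat P5
bar 1: v0=E3 v1=G3 v2=G4 v3=F4 downbeat m2
bar 2: v0=D3 v1=A3 v2=D4 v3=C4 downbeat m7
bar 3: v0=E3 v1=G3 v2=E4 v3=D4 downbeat m7
bar 4: v0=C3 v1=A3 v2=B3 v3=B3 downbeat M7
bar 5: v0=G3 v1=E4 v2=G4 v3=B4 downbeat M3
bar 6: v0=F3 v1=F4 v2=A4 v3=C5 downbeat P5
  -> R5 @ bar 0 tick 0 v(0, 2): opens on M3
  -> R2 @ bar 1 tick 0 v(1, 2): F4/A4 M3 -> G3/G4 P8 similar
  -> R3 @ bar 1 tick 0 v(2, 3): G4 above F4
  -> R4 @ bar 1 tick 0 v(0, 3): E3/F4 m2 untreated
  -> R7 @ bar 1 tick 0 v(1,): F4->G3 leap 10st
  -> R3 @ bar 1 tick 1 v(2, 3): G4 above F4
  -> R3 @ bar 1 tick 2 v(2, 3): G4 above F4
  -> R3 @ bar 1 tick 3 v(2, 3): G4 above F4
  -> R2 @ bar 2 tick 0 v(0, 2): E3/G4 m3 -> D3/D4 P8 similar
  -> R3 @ bar 2 tick 0 v(2, 3): D4 above C4
  -> R4 @ bar 2 tick 0 v(0, 3): D3/C4 m7 untreated
  -> R3 @ bar 2 tick 1 v(2, 3): D4 above C4
  -> R3 @ bar 2 tick 2 v(2, 3): D4 above C4
  -> R3 @ bar 2 tick 3 v(2, 3): D4 above C4
  -> R1 @ bar 3 tick 0 v(0, 2): D3/D4 P8 -> E3/E4 P8 similar
  -> R3 @ bar 3 tick 0 v(2, 3): E4 above D4
  -> R4 @ bar 3 tick 0 v(0, 3): E3/D4 m7 untreated
  -> R3 @ bar 3 tick 1 v(2, 3): E4 above D4
  -> R3 @ bar 3 tick 2 v(2, 3): E4 above D4
  -> R3 @ bar 3 tick 3 v(2, 3): E4 above D4
  -> R2 @ bar 4 tick 0 v(2, 3): E4/D4 M2 -> B3/B3 P1 similar
  -> R4 @ bar 4 tick 0 v(0, 2): C3/B3 M7 untreated
  -> R4 @ bar 4 tick 0 v(0, 3): C3/B3 M7 untreated
  -> R2 @ bar 5 tick 0 v(0, 2): C3/B3 M7 -> G3/G4 P8 similar
  -> R2 @ bar 5 tick 0 v(1, 3): A3/B3 M2 -> E4/B4 P5 similar
  -> R8 @ bar 5 tick 0 v(0, 2): penult P8 not 3rd/6th
  -> R1 @ bar 6 tick 0 v(1, 3): E4/B4 P5 -> F4/C5 P5 similar
  -> R6 @ bar 6 tick 3 v(0, 2): closes on M3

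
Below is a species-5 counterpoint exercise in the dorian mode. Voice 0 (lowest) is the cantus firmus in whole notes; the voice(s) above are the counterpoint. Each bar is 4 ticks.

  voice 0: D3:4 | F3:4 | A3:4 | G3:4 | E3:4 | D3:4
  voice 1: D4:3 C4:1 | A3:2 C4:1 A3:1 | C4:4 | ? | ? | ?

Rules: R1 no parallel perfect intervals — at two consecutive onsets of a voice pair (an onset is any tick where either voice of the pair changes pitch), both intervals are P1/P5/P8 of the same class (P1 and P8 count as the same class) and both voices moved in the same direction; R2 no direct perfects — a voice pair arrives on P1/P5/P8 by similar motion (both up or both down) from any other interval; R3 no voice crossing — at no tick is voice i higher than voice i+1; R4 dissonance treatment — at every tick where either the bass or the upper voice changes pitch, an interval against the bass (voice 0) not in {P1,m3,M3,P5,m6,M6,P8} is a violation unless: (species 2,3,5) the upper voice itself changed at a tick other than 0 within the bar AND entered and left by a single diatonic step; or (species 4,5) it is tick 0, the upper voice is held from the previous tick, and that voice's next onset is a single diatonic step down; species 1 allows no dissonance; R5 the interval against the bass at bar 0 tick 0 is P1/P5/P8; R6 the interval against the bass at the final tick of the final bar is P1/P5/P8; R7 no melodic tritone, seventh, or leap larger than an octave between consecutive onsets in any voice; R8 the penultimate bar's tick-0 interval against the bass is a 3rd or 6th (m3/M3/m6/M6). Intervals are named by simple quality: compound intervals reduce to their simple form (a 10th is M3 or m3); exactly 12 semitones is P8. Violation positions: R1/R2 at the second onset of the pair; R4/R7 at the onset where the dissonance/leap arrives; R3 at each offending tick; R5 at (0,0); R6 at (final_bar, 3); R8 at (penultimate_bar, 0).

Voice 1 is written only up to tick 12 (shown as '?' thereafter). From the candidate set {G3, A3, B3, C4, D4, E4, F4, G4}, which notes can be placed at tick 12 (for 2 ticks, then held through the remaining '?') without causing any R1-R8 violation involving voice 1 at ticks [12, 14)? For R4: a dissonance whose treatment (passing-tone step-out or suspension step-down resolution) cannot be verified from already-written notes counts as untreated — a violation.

G3: violates R2
A3: violates R4
B3: legal
C4: violates R4
D4: legal
E4: legal
F4: violates R4
G4: legal

{B3, D4, E4, G4}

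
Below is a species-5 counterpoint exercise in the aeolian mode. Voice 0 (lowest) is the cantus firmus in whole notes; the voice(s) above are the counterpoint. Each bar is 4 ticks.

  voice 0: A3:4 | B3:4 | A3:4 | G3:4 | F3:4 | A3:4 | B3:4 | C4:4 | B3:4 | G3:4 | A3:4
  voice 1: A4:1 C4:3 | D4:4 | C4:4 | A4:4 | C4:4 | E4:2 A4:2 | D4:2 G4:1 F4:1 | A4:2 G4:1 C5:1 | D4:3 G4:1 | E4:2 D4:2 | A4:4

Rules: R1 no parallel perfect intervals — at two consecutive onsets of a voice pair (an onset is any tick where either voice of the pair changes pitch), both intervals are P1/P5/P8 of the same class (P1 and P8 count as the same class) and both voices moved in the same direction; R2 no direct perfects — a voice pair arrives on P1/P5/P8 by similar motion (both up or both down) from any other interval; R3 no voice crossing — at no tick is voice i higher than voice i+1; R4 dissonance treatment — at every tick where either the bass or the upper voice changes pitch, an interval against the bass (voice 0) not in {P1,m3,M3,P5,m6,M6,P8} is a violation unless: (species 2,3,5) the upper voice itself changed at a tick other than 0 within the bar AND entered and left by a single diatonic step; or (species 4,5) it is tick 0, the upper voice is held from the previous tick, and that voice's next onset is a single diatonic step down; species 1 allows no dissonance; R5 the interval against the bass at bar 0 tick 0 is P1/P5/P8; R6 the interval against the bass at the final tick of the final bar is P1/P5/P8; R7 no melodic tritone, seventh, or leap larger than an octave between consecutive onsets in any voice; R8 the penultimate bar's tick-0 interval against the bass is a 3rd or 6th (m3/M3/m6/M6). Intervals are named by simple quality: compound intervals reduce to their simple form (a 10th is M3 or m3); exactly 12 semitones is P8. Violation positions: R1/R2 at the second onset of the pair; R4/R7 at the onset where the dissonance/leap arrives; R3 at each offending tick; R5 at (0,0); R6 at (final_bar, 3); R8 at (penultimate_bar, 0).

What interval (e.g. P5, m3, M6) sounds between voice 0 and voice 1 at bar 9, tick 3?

voice 0=G3 voice 1=D4 -> P5

P5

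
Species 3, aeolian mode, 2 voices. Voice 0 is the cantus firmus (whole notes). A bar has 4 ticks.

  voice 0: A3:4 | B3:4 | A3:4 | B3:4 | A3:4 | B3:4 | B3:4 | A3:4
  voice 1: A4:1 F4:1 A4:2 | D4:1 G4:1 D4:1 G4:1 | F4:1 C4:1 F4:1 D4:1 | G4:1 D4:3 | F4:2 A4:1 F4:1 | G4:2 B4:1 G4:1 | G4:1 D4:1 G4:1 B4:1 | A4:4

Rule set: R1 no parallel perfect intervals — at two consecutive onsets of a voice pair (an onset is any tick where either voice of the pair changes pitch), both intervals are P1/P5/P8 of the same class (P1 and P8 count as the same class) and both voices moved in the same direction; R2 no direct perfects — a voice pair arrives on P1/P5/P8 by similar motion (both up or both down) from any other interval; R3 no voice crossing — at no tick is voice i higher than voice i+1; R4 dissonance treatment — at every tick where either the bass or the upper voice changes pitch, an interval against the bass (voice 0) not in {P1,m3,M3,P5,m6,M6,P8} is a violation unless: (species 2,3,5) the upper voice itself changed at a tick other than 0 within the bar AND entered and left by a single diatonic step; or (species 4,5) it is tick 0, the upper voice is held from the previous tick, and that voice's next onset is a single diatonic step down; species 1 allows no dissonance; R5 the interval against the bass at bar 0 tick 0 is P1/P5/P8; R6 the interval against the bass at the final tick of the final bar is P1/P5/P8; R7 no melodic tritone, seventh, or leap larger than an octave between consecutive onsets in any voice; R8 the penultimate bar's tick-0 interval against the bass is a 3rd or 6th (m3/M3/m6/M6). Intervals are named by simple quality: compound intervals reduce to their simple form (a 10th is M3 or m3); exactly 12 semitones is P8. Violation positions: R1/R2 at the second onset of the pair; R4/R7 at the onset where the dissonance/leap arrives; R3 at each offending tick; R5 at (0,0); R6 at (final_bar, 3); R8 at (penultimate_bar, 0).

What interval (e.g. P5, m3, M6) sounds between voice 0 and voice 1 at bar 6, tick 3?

voice 0=B3 voice 1=B4 -> P8

P8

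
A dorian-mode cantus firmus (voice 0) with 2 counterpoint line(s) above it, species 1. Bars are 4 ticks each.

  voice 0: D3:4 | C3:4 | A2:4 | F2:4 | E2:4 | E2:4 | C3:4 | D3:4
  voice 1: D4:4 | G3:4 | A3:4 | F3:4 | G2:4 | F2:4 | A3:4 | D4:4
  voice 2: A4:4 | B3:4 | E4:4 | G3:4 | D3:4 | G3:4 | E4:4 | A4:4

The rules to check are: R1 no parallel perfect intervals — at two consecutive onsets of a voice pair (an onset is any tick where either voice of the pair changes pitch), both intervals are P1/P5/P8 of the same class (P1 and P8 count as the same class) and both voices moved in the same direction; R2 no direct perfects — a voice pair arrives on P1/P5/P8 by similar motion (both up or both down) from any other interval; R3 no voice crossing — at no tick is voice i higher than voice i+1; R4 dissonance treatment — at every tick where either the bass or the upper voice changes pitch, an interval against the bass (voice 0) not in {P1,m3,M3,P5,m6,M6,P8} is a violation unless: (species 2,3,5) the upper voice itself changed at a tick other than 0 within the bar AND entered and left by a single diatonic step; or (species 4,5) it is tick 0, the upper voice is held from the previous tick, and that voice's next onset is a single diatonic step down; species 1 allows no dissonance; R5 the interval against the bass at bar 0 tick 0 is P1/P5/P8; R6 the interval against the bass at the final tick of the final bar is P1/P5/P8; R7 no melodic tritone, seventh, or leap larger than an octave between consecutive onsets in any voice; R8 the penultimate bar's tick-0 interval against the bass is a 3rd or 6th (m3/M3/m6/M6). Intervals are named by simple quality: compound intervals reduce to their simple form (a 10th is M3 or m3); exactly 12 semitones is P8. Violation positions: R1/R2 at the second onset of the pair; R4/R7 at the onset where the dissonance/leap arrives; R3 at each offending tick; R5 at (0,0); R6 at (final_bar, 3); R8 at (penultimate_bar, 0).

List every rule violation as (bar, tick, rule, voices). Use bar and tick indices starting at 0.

bar 0: v0=D3 v1=D4 v2=A4 downbeat P5
bar 1: v0=C3 v1=G3 v2=B3 downbeat M7
bar 2: v0=A2 v1=A3 v2=E4 downbeat P5
bar 3: v0=F2 v1=F3 v2=G3 downbeat M2
bar 4: v0=E2 v1=G2 v2=D3 downbeat m7
bar 5: v0=E2 v1=F2 v2=G3 downbeat m3
bar 6: v0=C3 v1=A3 v2=E4 downbeat M3
bar 7: v0=D3 v1=D4 v2=A4 downbeat P5
  -> R2 @ bar 1 tick 0 v(0, 1): D3/D4 P8 -> C3/G3 P5 similar
  -> R4 @ bar 1 tick 0 v(0, 2): C3/B3 M7 untreated
  -> R7 @ bar 1 tick 0 v(2,): A4->B3 leap 10st
  -> R2 @ bar 2 tick 0 v(1, 2): G3/B3 M3 -> A3/E4 P5 similar
  -> R1 @ bar 3 tick 0 v(0, 1): A2/A3 P8 -> F2/F3 P8 similar
  -> R4 @ bar 3 tick 0 v(0, 2): F2/G3 M2 untreated
  -> R2 @ bar 4 tick 0 v(1, 2): F3/G3 M2 -> G2/D3 P5 similar
  -> R4 @ bar 4 tick 0 v(0, 2): E2/D3 m7 untreated
  -> R7 @ bar 4 tick 0 v(1,): F3->G2 leap 10st
  -> R4 @ bar 5 tick 0 v(0, 1): E2/F2 m2 untreated
  -> R2 @ bar 6 tick 0 v(1, 2): F2/G3 M2 -> A3/E4 P5 similar
  -> R7 @ bar 6 tick 0 v(1,): F2->A3 leap 16st
  -> R1 @ bar 7 tick 0 v(1, 2): A3/E4 P5 -> D4/A4 P5 similar
  -> R2 @ bar 7 tick 0 v(0, 1): C3/A3 M6 -> D3/D4 P8 similar
  -> R2 @ bar 7 tick 0 v(0, 2): C3/E4 M3 -> D3/A4 P5 similar

(1, 0, R2, (0, 1))
(1, 0, R4, (0, 2))
(1, 0, R7, (2,))
(2, 0, R2, (1, 2))
(3, 0, R1, (0, 1))
(3, 0, R4, (0, 2))
(4, 0, R2, (1, 2))
(4, 0, R4, (0, 2))
(4, 0, R7, (1,))
(5, 0, R4, (0, 1))
(6, 0, R2, (1, 2))
(6, 0, R7, (1,))
(7, 0, R1, (1, 2))
(7, 0, R2, (0, 1))
(7, 0, R2, (0, 2))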